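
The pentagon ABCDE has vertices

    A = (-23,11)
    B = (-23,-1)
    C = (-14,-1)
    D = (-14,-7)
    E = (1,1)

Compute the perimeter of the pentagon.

70

|AB| = √((0)² + (-12)²) = √144 = 12
|BC| = √((9)² + (0)²) = √81 = 9
|CD| = √((0)² + (-6)²) = √36 = 6
|DE| = √((15)² + (8)²) = √289 = 17
|EA| = √((-24)² + (10)²) = √676 = 26
Perimeter = 12 + 9 + 6 + 17 + 26 = 70.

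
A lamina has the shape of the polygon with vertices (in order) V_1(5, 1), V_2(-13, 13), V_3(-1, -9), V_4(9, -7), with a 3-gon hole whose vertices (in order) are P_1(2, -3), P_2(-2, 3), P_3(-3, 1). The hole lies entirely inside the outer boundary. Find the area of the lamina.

163

Outer boundary:
Apply the shoelace formula: 2A = Σ (x_i·y_{i+1} − x_{i+1}·y_i), indices taken mod 4.
Σ = (78) + (130) + (88) + (44) = 340
Area = |Σ|/2 = 170.
Hole:
Apply the shoelace (surveyor's) formula: 2A = Σ (x_i·y_{i+1} − x_{i+1}·y_i), indices taken mod 3.
Σ = (0) + (7) + (7) = 14
Area = |Σ|/2 = 7.
Net area = 170 − 7 = 163.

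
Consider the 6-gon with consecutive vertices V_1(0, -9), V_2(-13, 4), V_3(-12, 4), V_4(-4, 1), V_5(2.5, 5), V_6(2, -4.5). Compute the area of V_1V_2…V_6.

89.375

Apply Gauss's area formula: 2A = Σ (x_i·y_{i+1} − x_{i+1}·y_i), indices taken mod 6.
Cross-terms: -117, -4, 4, -22.5, -21.25, -18  ⇒  Σ = -178.75
Area = |Σ|/2 = 89.375.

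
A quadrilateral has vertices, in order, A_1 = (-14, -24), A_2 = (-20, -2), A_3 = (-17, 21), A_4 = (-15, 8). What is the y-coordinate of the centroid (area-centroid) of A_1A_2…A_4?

Apply Gauss's area formula. First the cross-terms c_i = x_i·y_{i+1} − x_{i+1}·y_i:
  -452, -454, 179, 472  ⇒  2A = -255, A = -127.5.
Then Σ (y_i + y_{i+1})·c_i = 765, so ȳ = 765 / (6·(-127.5)) = -1.

-1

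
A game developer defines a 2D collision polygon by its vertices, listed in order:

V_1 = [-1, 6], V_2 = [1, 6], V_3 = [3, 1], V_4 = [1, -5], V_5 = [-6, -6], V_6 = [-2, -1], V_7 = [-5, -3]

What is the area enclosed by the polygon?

59.5

Apply the surveyor's formula: 2A = Σ (x_i·y_{i+1} − x_{i+1}·y_i), indices taken mod 7.
Σ = (-12) + (-17) + (-16) + (-36) + (-6) + (1) + (-33) = -119
Area = |Σ|/2 = 59.5.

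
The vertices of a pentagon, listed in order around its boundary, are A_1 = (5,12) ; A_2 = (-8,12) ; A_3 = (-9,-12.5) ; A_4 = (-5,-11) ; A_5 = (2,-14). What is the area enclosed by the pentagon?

293.25

Apply the shoelace formula: 2A = Σ (x_i·y_{i+1} − x_{i+1}·y_i), indices taken mod 5.
Cross-terms: 156, 208, 36.5, 92, 94  ⇒  Σ = 586.5
Area = |Σ|/2 = 293.25.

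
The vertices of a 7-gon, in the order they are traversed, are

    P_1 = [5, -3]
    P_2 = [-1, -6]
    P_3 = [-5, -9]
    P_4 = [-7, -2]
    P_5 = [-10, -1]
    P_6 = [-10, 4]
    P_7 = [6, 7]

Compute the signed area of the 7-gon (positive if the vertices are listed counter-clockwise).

-158.5

Σ = (-33) + (-21) + (-53) + (-13) + (-50) + (-94) + (-53) = -317
Signed area = Σ/2 = -158.5 (negative ⇒ clockwise traversal).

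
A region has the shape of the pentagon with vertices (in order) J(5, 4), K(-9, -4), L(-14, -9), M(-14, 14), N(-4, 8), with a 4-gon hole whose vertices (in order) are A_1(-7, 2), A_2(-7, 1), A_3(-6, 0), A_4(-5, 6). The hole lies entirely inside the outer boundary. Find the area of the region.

192

Outer boundary:
Apply the surveyor's formula: 2A = Σ (x_i·y_{i+1} − x_{i+1}·y_i), indices taken mod 5.
Σ = (16) + (25) + (-322) + (-56) + (-56) = -393
Area = |Σ|/2 = 196.5.
Hole:
Σ = (7) + (6) + (-36) + (32) = 9
Area = |Σ|/2 = 4.5.
Net area = 196.5 − 4.5 = 192.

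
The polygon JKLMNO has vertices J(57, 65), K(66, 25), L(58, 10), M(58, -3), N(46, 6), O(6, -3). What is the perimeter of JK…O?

212

|JK| = √((9)² + (-40)²) = √1681 = 41
|KL| = √((-8)² + (-15)²) = √289 = 17
|LM| = √((0)² + (-13)²) = √169 = 13
|MN| = √((-12)² + (9)²) = √225 = 15
|NO| = √((-40)² + (-9)²) = √1681 = 41
|OJ| = √((51)² + (68)²) = √7225 = 85
Perimeter = 41 + 17 + 13 + 15 + 41 + 85 = 212.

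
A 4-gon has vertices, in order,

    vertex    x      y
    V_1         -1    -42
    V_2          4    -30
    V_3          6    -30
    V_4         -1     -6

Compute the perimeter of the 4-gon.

76

|V_1V_2| = √((5)² + (12)²) = √169 = 13
|V_2V_3| = √((2)² + (0)²) = √4 = 2
|V_3V_4| = √((-7)² + (24)²) = √625 = 25
|V_4V_1| = √((0)² + (-36)²) = √1296 = 36
Perimeter = 13 + 2 + 25 + 36 = 76.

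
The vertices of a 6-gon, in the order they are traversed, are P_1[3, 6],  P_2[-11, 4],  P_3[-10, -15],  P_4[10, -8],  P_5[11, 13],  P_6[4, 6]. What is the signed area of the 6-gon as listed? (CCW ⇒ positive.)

Apply Gauss's area formula: 2A = Σ (x_i·y_{i+1} − x_{i+1}·y_i), indices taken mod 6.
P_1→P_2: (3)(4) − (-11)(6) = 78
P_2→P_3: (-11)(-15) − (-10)(4) = 205
P_3→P_4: (-10)(-8) − (10)(-15) = 230
P_4→P_5: (10)(13) − (11)(-8) = 218
P_5→P_6: (11)(6) − (4)(13) = 14
P_6→P_1: (4)(6) − (3)(6) = 6
Σ = 751
Signed area = Σ/2 = 375.5 (positive ⇒ counter-clockwise traversal).

375.5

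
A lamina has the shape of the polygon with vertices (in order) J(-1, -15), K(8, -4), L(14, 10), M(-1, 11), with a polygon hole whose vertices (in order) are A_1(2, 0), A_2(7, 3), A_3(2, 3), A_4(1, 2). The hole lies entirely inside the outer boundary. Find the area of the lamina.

Outer boundary:
Σ = (124) + (136) + (164) + (26) = 450
Area = |Σ|/2 = 225.
Hole:
Apply the shoelace (surveyor's) formula: 2A = Σ (x_i·y_{i+1} − x_{i+1}·y_i), indices taken mod 4.
A_1→A_2: (2)(3) − (7)(0) = 6
A_2→A_3: (7)(3) − (2)(3) = 15
A_3→A_4: (2)(2) − (1)(3) = 1
A_4→A_1: (1)(0) − (2)(2) = -4
Σ = 18
Area = |Σ|/2 = 9.
Net area = 225 − 9 = 216.

216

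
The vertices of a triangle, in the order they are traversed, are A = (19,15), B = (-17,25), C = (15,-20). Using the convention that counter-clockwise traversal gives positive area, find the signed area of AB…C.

650

Apply the surveyor's formula: 2A = Σ (x_i·y_{i+1} − x_{i+1}·y_i), indices taken mod 3.
Cross-terms: 730, -35, 605  ⇒  Σ = 1300
Signed area = Σ/2 = 650 (positive ⇒ counter-clockwise traversal).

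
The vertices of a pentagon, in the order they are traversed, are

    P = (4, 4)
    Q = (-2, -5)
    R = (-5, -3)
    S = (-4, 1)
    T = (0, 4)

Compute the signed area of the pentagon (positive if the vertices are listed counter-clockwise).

-40

P→Q: (4)(-5) − (-2)(4) = -12
Q→R: (-2)(-3) − (-5)(-5) = -19
R→S: (-5)(1) − (-4)(-3) = -17
S→T: (-4)(4) − (0)(1) = -16
T→P: (0)(4) − (4)(4) = -16
Σ = -80
Signed area = Σ/2 = -40 (negative ⇒ clockwise traversal).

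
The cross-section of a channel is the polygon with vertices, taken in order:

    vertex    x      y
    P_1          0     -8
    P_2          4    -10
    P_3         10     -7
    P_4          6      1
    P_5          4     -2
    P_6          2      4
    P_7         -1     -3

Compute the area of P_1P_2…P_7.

Apply Gauss's area formula: 2A = Σ (x_i·y_{i+1} − x_{i+1}·y_i), indices taken mod 7.
P_1→P_2: (0)(-10) − (4)(-8) = 32
P_2→P_3: (4)(-7) − (10)(-10) = 72
P_3→P_4: (10)(1) − (6)(-7) = 52
P_4→P_5: (6)(-2) − (4)(1) = -16
P_5→P_6: (4)(4) − (2)(-2) = 20
P_6→P_7: (2)(-3) − (-1)(4) = -2
P_7→P_1: (-1)(-8) − (0)(-3) = 8
Σ = 166
Area = |Σ|/2 = 83.

83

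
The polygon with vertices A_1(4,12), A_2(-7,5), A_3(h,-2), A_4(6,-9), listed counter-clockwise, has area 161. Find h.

-6

Write out the shoelace sum; only the two edges meeting at A_3 involve h:
2·Area = [((-7)·(-2) − h·5) + (h·(-9) − 6·(-2))] + 212
       = -14·h + 238 = 322
⇒ h = -6.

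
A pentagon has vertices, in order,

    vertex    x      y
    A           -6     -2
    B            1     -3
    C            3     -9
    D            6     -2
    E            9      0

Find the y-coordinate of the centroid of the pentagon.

-157/51

Apply the shoelace (surveyor's) formula. First the cross-terms c_i = x_i·y_{i+1} − x_{i+1}·y_i:
  20, 0, 48, 18, -18  ⇒  2A = 68, A = 34.
Then Σ (y_i + y_{i+1})·c_i = -628, so ȳ = -628 / (6·34) = -157/51.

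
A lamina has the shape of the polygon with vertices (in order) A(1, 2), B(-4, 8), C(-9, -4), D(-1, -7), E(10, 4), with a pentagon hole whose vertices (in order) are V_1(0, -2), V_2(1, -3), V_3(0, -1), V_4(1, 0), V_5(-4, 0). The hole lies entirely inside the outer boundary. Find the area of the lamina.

117.5

Outer boundary:
Apply the shoelace (surveyor's) formula: 2A = Σ (x_i·y_{i+1} − x_{i+1}·y_i), indices taken mod 5.
A→B: (1)(8) − (-4)(2) = 16
B→C: (-4)(-4) − (-9)(8) = 88
C→D: (-9)(-7) − (-1)(-4) = 59
D→E: (-1)(4) − (10)(-7) = 66
E→A: (10)(2) − (1)(4) = 16
Σ = 245
Area = |Σ|/2 = 122.5.
Hole:
Apply Gauss's area formula: 2A = Σ (x_i·y_{i+1} − x_{i+1}·y_i), indices taken mod 5.
Σ = (2) + (-1) + (1) + (0) + (8) = 10
Area = |Σ|/2 = 5.
Net area = 122.5 − 5 = 117.5.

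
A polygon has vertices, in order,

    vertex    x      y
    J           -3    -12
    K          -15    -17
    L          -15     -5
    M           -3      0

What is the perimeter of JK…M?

|JK| = √((-12)² + (-5)²) = √169 = 13
|KL| = √((0)² + (12)²) = √144 = 12
|LM| = √((12)² + (5)²) = √169 = 13
|MJ| = √((0)² + (-12)²) = √144 = 12
Perimeter = 13 + 12 + 13 + 12 = 50.

50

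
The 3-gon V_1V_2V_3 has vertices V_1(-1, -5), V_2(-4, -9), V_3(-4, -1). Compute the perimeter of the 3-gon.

18

|V_1V_2| = √((-3)² + (-4)²) = √25 = 5
|V_2V_3| = √((0)² + (8)²) = √64 = 8
|V_3V_1| = √((3)² + (-4)²) = √25 = 5
Perimeter = 5 + 8 + 5 = 18.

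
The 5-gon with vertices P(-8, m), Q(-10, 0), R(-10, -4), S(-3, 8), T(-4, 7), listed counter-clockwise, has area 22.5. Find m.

5

The doubled signed area Σ (x_i y_{i+1} − x_{i+1} y_i) is linear in m.
With m=0 it equals 15; the coefficient of m is 6 (from the two edges through P).
So 6·m + 15 = 2·22.5 = 45 ⇒ m = 5.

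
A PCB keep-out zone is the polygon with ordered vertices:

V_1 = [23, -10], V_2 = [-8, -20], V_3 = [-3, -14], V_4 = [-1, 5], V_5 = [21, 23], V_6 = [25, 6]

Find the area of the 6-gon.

Apply the shoelace (surveyor's) formula: 2A = Σ (x_i·y_{i+1} − x_{i+1}·y_i), indices taken mod 6.
Σ = (-540) + (52) + (-29) + (-128) + (-449) + (-388) = -1482
Area = |Σ|/2 = 741.

741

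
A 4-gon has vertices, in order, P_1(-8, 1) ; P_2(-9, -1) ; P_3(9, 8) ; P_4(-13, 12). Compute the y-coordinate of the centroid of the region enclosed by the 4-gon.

Apply the shoelace formula. First the cross-terms c_i = x_i·y_{i+1} − x_{i+1}·y_i:
  17, -63, 212, 83  ⇒  2A = 249, A = 124.5.
Then Σ (y_i + y_{i+1})·c_i = 4878, so ȳ = 4878 / (6·124.5) = 542/83.

542/83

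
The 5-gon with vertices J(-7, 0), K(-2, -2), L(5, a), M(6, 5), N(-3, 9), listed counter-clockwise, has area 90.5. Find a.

0

The doubled signed area Σ (x_i y_{i+1} − x_{i+1} y_i) is linear in a.
With a=0 it equals 181; the coefficient of a is -8 (from the two edges through L).
So -8·a + 181 = 2·90.5 = 181 ⇒ a = 0.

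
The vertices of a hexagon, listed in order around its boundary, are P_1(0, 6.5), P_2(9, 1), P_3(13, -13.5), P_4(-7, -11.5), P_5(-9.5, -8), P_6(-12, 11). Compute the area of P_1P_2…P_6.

384.375

Apply the shoelace formula: 2A = Σ (x_i·y_{i+1} − x_{i+1}·y_i), indices taken mod 6.
Σ = (-58.5) + (-134.5) + (-244) + (-53.25) + (-200.5) + (-78) = -768.75
Area = |Σ|/2 = 384.375.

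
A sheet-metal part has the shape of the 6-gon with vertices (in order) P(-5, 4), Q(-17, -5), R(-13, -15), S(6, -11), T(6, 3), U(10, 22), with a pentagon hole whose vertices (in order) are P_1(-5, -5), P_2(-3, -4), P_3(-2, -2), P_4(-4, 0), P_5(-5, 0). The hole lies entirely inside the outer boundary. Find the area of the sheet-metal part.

Outer boundary:
Apply the surveyor's formula: 2A = Σ (x_i·y_{i+1} − x_{i+1}·y_i), indices taken mod 6.
Cross-terms: 93, 190, 233, 84, 102, 150  ⇒  Σ = 852
Area = |Σ|/2 = 426.
Hole:
Apply the shoelace (surveyor's) formula: 2A = Σ (x_i·y_{i+1} − x_{i+1}·y_i), indices taken mod 5.
Σ = (5) + (-2) + (-8) + (0) + (25) = 20
Area = |Σ|/2 = 10.
Net area = 426 − 10 = 416.

416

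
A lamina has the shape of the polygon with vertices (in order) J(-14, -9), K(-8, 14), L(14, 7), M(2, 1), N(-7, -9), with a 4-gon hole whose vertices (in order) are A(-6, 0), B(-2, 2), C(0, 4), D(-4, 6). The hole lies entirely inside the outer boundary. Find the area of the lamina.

Outer boundary:
Apply the surveyor's formula: 2A = Σ (x_i·y_{i+1} − x_{i+1}·y_i), indices taken mod 5.
J→K: (-14)(14) − (-8)(-9) = -268
K→L: (-8)(7) − (14)(14) = -252
L→M: (14)(1) − (2)(7) = 0
M→N: (2)(-9) − (-7)(1) = -11
N→J: (-7)(-9) − (-14)(-9) = -63
Σ = -594
Area = |Σ|/2 = 297.
Hole:
Cross-terms: -12, -8, 16, 36  ⇒  Σ = 32
Area = |Σ|/2 = 16.
Net area = 297 − 16 = 281.

281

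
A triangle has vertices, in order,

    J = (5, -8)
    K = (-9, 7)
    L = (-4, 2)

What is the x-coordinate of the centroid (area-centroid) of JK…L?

-8/3

Apply the shoelace (surveyor's) formula. First the cross-terms c_i = x_i·y_{i+1} − x_{i+1}·y_i:
  -37, 10, 22  ⇒  2A = -5, A = -2.5.
Then Σ (x_i + x_{i+1})·c_i = 40, so x̄ = 40 / (6·(-2.5)) = -8/3.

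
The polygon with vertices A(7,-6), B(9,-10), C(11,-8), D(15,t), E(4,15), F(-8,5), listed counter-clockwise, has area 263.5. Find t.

1

Write out the shoelace sum; only the two edges meeting at D involve t:
2·Area = [(11·t − 15·(-8)) + (15·15 − 4·t)] + 175
       = 7·t + 520 = 527
⇒ t = 1.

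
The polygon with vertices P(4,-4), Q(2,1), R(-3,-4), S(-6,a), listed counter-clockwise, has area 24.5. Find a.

Write out the shoelace sum; only the two edges meeting at S involve a:
2·Area = [((-3)·a − (-6)·(-4)) + ((-6)·(-4) − 4·a)] + 7
       = -7·a + 7 = 49
⇒ a = -6.

-6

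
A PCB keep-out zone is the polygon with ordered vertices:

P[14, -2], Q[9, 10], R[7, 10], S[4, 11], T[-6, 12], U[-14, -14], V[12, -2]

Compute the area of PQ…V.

Apply the surveyor's formula: 2A = Σ (x_i·y_{i+1} − x_{i+1}·y_i), indices taken mod 7.
P→Q: (14)(10) − (9)(-2) = 158
Q→R: (9)(10) − (7)(10) = 20
R→S: (7)(11) − (4)(10) = 37
S→T: (4)(12) − (-6)(11) = 114
T→U: (-6)(-14) − (-14)(12) = 252
U→V: (-14)(-2) − (12)(-14) = 196
V→P: (12)(-2) − (14)(-2) = 4
Σ = 781
Area = |Σ|/2 = 390.5.

390.5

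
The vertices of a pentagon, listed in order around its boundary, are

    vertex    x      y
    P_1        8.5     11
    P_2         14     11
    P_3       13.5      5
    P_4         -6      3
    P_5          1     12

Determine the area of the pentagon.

Apply Gauss's area formula: 2A = Σ (x_i·y_{i+1} − x_{i+1}·y_i), indices taken mod 5.
Σ = (-60.5) + (-78.5) + (70.5) + (-75) + (-91) = -234.5
Area = |Σ|/2 = 117.25.

117.25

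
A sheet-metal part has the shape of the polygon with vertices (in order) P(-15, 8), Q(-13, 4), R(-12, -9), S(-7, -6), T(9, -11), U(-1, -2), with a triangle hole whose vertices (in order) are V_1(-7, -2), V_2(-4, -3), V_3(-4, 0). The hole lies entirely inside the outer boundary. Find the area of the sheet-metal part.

136.5

Outer boundary:
Σ = (44) + (165) + (9) + (131) + (-29) + (-38) = 282
Area = |Σ|/2 = 141.
Hole:
Apply the shoelace formula: 2A = Σ (x_i·y_{i+1} − x_{i+1}·y_i), indices taken mod 3.
Cross-terms: 13, -12, 8  ⇒  Σ = 9
Area = |Σ|/2 = 4.5.
Net area = 141 − 4.5 = 136.5.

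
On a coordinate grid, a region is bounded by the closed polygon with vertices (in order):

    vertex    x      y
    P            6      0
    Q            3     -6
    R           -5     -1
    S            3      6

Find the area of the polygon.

Σ = (-36) + (-33) + (-27) + (-36) = -132
Area = |Σ|/2 = 66.

66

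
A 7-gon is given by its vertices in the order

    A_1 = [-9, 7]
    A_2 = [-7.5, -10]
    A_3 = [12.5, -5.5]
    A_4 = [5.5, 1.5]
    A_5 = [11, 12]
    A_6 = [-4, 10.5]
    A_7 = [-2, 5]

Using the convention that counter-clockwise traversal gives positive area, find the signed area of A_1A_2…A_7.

Apply Gauss's area formula: 2A = Σ (x_i·y_{i+1} − x_{i+1}·y_i), indices taken mod 7.
Cross-terms: 142.5, 166.25, 49, 49.5, 163.5, 1, 31  ⇒  Σ = 602.75
Signed area = Σ/2 = 301.375 (positive ⇒ counter-clockwise traversal).

301.375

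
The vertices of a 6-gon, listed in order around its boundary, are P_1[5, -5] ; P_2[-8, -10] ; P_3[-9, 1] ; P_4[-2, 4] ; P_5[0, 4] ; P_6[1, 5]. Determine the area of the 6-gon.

Apply the shoelace (surveyor's) formula: 2A = Σ (x_i·y_{i+1} − x_{i+1}·y_i), indices taken mod 6.
Σ = (-90) + (-98) + (-34) + (-8) + (-4) + (-30) = -264
Area = |Σ|/2 = 132.

132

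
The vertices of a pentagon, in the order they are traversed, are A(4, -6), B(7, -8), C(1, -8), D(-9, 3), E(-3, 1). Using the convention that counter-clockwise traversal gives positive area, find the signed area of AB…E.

Apply the surveyor's formula: 2A = Σ (x_i·y_{i+1} − x_{i+1}·y_i), indices taken mod 5.
Σ = (10) + (-48) + (-69) + (0) + (14) = -93
Signed area = Σ/2 = -46.5 (negative ⇒ clockwise traversal).

-46.5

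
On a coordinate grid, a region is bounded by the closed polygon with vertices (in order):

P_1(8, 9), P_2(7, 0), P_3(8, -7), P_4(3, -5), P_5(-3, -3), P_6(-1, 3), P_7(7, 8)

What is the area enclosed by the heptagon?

98.5

Apply the shoelace (surveyor's) formula: 2A = Σ (x_i·y_{i+1} − x_{i+1}·y_i), indices taken mod 7.
Cross-terms: -63, -49, -19, -24, -12, -29, -1  ⇒  Σ = -197
Area = |Σ|/2 = 98.5.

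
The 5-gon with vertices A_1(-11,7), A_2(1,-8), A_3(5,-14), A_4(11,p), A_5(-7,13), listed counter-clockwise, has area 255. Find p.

1

Write out the shoelace sum; only the two edges meeting at A_4 involve p:
2·Area = [(5·p − 11·(-14)) + (11·13 − (-7)·p)] + 201
       = 12·p + 498 = 510
⇒ p = 1.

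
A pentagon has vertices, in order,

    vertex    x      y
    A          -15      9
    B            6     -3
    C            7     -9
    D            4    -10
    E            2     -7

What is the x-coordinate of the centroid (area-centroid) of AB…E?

Apply Gauss's area formula. First the cross-terms c_i = x_i·y_{i+1} − x_{i+1}·y_i:
  -9, -33, -34, -8, -87  ⇒  2A = -171, A = -85.5.
Then Σ (x_i + x_{i+1})·c_i = 361, so x̄ = 361 / (6·(-85.5)) = -19/27.

-19/27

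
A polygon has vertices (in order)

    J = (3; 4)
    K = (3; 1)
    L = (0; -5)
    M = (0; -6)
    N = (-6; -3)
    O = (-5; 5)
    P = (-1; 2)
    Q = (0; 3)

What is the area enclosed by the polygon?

Cross-terms: -9, -15, 0, -36, -45, -5, -3, -9  ⇒  Σ = -122
Area = |Σ|/2 = 61.

61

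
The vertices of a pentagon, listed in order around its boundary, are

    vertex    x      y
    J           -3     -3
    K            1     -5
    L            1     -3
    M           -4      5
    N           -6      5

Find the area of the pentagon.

Apply the shoelace (surveyor's) formula: 2A = Σ (x_i·y_{i+1} − x_{i+1}·y_i), indices taken mod 5.
Σ = (18) + (2) + (-7) + (10) + (33) = 56
Area = |Σ|/2 = 28.

28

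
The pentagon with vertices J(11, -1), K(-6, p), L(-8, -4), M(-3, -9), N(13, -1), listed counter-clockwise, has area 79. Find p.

-2

The doubled signed area Σ (x_i y_{i+1} − x_{i+1} y_i) is linear in p.
With p=0 it equals 196; the coefficient of p is 19 (from the two edges through K).
So 19·p + 196 = 2·79 = 158 ⇒ p = -2.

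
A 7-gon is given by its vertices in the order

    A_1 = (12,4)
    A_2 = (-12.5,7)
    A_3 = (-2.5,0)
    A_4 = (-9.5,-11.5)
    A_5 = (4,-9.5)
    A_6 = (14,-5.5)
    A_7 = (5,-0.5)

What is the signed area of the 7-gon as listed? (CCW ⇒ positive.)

Σ = (134) + (17.5) + (28.75) + (136.25) + (111) + (20.5) + (26) = 474
Signed area = Σ/2 = 237 (positive ⇒ counter-clockwise traversal).

237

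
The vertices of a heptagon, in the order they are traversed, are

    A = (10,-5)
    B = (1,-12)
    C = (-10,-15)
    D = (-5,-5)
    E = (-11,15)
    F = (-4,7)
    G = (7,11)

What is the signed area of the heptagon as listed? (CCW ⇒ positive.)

-330

Apply Gauss's area formula: 2A = Σ (x_i·y_{i+1} − x_{i+1}·y_i), indices taken mod 7.
Σ = (-115) + (-135) + (-25) + (-130) + (-17) + (-93) + (-145) = -660
Signed area = Σ/2 = -330 (negative ⇒ clockwise traversal).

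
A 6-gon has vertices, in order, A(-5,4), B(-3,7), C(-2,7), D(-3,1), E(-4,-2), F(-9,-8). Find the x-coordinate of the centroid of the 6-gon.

-104/21

Apply the shoelace formula. First the cross-terms c_i = x_i·y_{i+1} − x_{i+1}·y_i:
  -23, -7, 19, 10, 14, -76  ⇒  2A = -63, A = -31.5.
Then Σ (x_i + x_{i+1})·c_i = 936, so x̄ = 936 / (6·(-31.5)) = -104/21.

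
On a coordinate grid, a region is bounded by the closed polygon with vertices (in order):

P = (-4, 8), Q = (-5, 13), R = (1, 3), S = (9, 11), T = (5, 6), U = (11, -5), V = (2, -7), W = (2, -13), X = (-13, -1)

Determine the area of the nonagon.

253

Apply the surveyor's formula: 2A = Σ (x_i·y_{i+1} − x_{i+1}·y_i), indices taken mod 9.
P→Q: (-4)(13) − (-5)(8) = -12
Q→R: (-5)(3) − (1)(13) = -28
R→S: (1)(11) − (9)(3) = -16
S→T: (9)(6) − (5)(11) = -1
T→U: (5)(-5) − (11)(6) = -91
U→V: (11)(-7) − (2)(-5) = -67
V→W: (2)(-13) − (2)(-7) = -12
W→X: (2)(-1) − (-13)(-13) = -171
X→P: (-13)(8) − (-4)(-1) = -108
Σ = -506
Area = |Σ|/2 = 253.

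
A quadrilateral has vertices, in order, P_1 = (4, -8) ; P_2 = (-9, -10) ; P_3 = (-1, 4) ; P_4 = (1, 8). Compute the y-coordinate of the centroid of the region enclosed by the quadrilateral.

Apply the surveyor's formula. First the cross-terms c_i = x_i·y_{i+1} − x_{i+1}·y_i:
  -112, -46, -12, -40  ⇒  2A = -210, A = -105.
Then Σ (y_i + y_{i+1})·c_i = 2148, so ȳ = 2148 / (6·(-105)) = -358/105.

-358/105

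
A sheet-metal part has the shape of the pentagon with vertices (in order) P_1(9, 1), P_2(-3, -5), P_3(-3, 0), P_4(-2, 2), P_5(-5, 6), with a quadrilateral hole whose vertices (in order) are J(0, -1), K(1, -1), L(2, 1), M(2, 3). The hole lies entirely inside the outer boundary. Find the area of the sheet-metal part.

59

Outer boundary:
Apply the shoelace (surveyor's) formula: 2A = Σ (x_i·y_{i+1} − x_{i+1}·y_i), indices taken mod 5.
Σ = (-42) + (-15) + (-6) + (-2) + (-59) = -124
Area = |Σ|/2 = 62.
Hole:
J→K: (0)(-1) − (1)(-1) = 1
K→L: (1)(1) − (2)(-1) = 3
L→M: (2)(3) − (2)(1) = 4
M→J: (2)(-1) − (0)(3) = -2
Σ = 6
Area = |Σ|/2 = 3.
Net area = 62 − 3 = 59.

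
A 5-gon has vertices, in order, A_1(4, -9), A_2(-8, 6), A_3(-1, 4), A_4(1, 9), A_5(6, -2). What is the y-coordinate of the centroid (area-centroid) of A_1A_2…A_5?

Apply the surveyor's formula. First the cross-terms c_i = x_i·y_{i+1} − x_{i+1}·y_i:
  -48, -26, -13, -56, -46  ⇒  2A = -189, A = -94.5.
Then Σ (y_i + y_{i+1})·c_i = -171, so ȳ = -171 / (6·(-94.5)) = 19/63.

19/63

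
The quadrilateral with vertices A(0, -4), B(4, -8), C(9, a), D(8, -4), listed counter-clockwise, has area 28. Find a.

Write out the shoelace sum; only the two edges meeting at C involve a:
2·Area = [(4·a − 9·(-8)) + (9·(-4) − 8·a)] + -16
       = -4·a + 20 = 56
⇒ a = -9.

-9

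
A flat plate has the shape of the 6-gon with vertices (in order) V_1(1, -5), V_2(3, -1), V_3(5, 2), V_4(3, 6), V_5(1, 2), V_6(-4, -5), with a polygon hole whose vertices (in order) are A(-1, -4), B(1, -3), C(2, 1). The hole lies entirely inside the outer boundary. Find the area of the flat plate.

35

Outer boundary:
V_1→V_2: (1)(-1) − (3)(-5) = 14
V_2→V_3: (3)(2) − (5)(-1) = 11
V_3→V_4: (5)(6) − (3)(2) = 24
V_4→V_5: (3)(2) − (1)(6) = 0
V_5→V_6: (1)(-5) − (-4)(2) = 3
V_6→V_1: (-4)(-5) − (1)(-5) = 25
Σ = 77
Area = |Σ|/2 = 38.5.
Hole:
Cross-terms: 7, 7, -7  ⇒  Σ = 7
Area = |Σ|/2 = 3.5.
Net area = 38.5 − 3.5 = 35.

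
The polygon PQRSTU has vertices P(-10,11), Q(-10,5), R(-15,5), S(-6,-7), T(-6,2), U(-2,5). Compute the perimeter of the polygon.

|PQ| = √((0)² + (-6)²) = √36 = 6
|QR| = √((-5)² + (0)²) = √25 = 5
|RS| = √((9)² + (-12)²) = √225 = 15
|ST| = √((0)² + (9)²) = √81 = 9
|TU| = √((4)² + (3)²) = √25 = 5
|UP| = √((-8)² + (6)²) = √100 = 10
Perimeter = 6 + 5 + 15 + 9 + 5 + 10 = 50.

50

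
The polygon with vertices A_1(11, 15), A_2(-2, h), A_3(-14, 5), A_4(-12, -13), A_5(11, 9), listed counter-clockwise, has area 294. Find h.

The doubled signed area Σ (x_i y_{i+1} − x_{i+1} y_i) is linear in h.
With h=0 it equals 363; the coefficient of h is 25 (from the two edges through A_2).
So 25·h + 363 = 2·294 = 588 ⇒ h = 9.

9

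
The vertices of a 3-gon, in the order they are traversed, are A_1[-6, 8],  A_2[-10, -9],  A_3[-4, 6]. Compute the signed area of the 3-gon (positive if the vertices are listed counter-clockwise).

Apply the surveyor's formula: 2A = Σ (x_i·y_{i+1} − x_{i+1}·y_i), indices taken mod 3.
Σ = (134) + (-96) + (4) = 42
Signed area = Σ/2 = 21 (positive ⇒ counter-clockwise traversal).

21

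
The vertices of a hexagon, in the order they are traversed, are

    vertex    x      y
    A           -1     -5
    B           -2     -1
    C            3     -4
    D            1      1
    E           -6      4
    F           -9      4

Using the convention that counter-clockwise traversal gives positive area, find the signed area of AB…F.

40

Cross-terms: -9, 11, 7, 10, 12, 49  ⇒  Σ = 80
Signed area = Σ/2 = 40 (positive ⇒ counter-clockwise traversal).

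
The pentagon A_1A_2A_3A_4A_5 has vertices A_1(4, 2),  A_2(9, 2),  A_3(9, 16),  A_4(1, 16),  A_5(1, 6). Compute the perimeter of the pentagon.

42

|A_1A_2| = √((5)² + (0)²) = √25 = 5
|A_2A_3| = √((0)² + (14)²) = √196 = 14
|A_3A_4| = √((-8)² + (0)²) = √64 = 8
|A_4A_5| = √((0)² + (-10)²) = √100 = 10
|A_5A_1| = √((3)² + (-4)²) = √25 = 5
Perimeter = 5 + 14 + 8 + 10 + 5 = 42.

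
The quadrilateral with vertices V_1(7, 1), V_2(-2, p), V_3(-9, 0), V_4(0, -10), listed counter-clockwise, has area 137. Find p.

The doubled signed area Σ (x_i y_{i+1} − x_{i+1} y_i) is linear in p.
With p=0 it equals 162; the coefficient of p is 16 (from the two edges through V_2).
So 16·p + 162 = 2·137 = 274 ⇒ p = 7.

7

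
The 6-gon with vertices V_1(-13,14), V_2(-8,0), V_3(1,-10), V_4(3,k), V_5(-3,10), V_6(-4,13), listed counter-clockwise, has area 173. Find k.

The doubled signed area Σ (x_i y_{i+1} − x_{i+1} y_i) is linear in k.
With k=0 it equals 366; the coefficient of k is 4 (from the two edges through V_4).
So 4·k + 366 = 2·173 = 346 ⇒ k = -5.

-5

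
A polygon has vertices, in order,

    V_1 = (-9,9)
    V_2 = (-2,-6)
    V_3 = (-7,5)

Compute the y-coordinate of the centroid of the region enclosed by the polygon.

8/3

Apply the shoelace formula. First the cross-terms c_i = x_i·y_{i+1} − x_{i+1}·y_i:
  72, -52, -18  ⇒  2A = 2, A = 1.
Then Σ (y_i + y_{i+1})·c_i = 16, so ȳ = 16 / (6·1) = 8/3.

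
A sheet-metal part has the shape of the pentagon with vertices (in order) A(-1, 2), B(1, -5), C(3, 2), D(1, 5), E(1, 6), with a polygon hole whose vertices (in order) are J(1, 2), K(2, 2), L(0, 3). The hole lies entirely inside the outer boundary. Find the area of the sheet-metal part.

Outer boundary:
Σ = (3) + (17) + (13) + (1) + (8) = 42
Area = |Σ|/2 = 21.
Hole:
Apply the shoelace formula: 2A = Σ (x_i·y_{i+1} − x_{i+1}·y_i), indices taken mod 3.
Σ = (-2) + (6) + (-3) = 1
Area = |Σ|/2 = 0.5.
Net area = 21 − 0.5 = 20.5.

20.5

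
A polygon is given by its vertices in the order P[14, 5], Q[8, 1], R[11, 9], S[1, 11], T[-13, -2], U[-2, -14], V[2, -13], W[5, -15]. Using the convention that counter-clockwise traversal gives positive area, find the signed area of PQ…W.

Apply the shoelace (surveyor's) formula: 2A = Σ (x_i·y_{i+1} − x_{i+1}·y_i), indices taken mod 8.
Σ = (-26) + (61) + (112) + (141) + (178) + (54) + (35) + (235) = 790
Signed area = Σ/2 = 395 (positive ⇒ counter-clockwise traversal).

395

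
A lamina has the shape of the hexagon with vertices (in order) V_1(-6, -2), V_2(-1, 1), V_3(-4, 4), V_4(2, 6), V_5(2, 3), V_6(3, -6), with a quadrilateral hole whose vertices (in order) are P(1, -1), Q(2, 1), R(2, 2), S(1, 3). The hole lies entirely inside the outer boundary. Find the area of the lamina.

Outer boundary:
Apply the shoelace formula: 2A = Σ (x_i·y_{i+1} − x_{i+1}·y_i), indices taken mod 6.
Σ = (-8) + (0) + (-32) + (-6) + (-21) + (-42) = -109
Area = |Σ|/2 = 54.5.
Hole:
Apply the shoelace formula: 2A = Σ (x_i·y_{i+1} − x_{i+1}·y_i), indices taken mod 4.
P→Q: (1)(1) − (2)(-1) = 3
Q→R: (2)(2) − (2)(1) = 2
R→S: (2)(3) − (1)(2) = 4
S→P: (1)(-1) − (1)(3) = -4
Σ = 5
Area = |Σ|/2 = 2.5.
Net area = 54.5 − 2.5 = 52.

52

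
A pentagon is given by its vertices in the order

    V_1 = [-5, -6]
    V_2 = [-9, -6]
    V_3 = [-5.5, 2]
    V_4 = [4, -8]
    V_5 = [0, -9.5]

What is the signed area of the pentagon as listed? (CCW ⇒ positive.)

-62.25

Cross-terms: -24, -51, 36, -38, -47.5  ⇒  Σ = -124.5
Signed area = Σ/2 = -62.25 (negative ⇒ clockwise traversal).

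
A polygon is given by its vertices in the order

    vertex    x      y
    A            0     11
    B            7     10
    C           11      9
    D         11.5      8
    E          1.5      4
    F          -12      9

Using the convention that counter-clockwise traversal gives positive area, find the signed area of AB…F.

A→B: (0)(10) − (7)(11) = -77
B→C: (7)(9) − (11)(10) = -47
C→D: (11)(8) − (11.5)(9) = -15.5
D→E: (11.5)(4) − (1.5)(8) = 34
E→F: (1.5)(9) − (-12)(4) = 61.5
F→A: (-12)(11) − (0)(9) = -132
Σ = -176
Signed area = Σ/2 = -88 (negative ⇒ clockwise traversal).

-88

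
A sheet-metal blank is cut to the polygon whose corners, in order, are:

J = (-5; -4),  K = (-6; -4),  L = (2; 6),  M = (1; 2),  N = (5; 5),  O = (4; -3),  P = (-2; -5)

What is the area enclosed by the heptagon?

58.5

Apply Gauss's area formula: 2A = Σ (x_i·y_{i+1} − x_{i+1}·y_i), indices taken mod 7.
Σ = (-4) + (-28) + (-2) + (-5) + (-35) + (-26) + (-17) = -117
Area = |Σ|/2 = 58.5.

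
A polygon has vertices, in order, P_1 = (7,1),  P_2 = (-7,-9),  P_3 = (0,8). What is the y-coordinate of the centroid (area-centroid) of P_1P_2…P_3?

0

Apply the surveyor's formula. First the cross-terms c_i = x_i·y_{i+1} − x_{i+1}·y_i:
  -56, -56, -56  ⇒  2A = -168, A = -84.
Then Σ (y_i + y_{i+1})·c_i = 0, so ȳ = 0 / (6·(-84)) = 0.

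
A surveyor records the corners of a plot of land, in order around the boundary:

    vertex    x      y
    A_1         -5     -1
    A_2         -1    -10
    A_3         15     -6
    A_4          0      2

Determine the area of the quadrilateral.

Apply the surveyor's formula: 2A = Σ (x_i·y_{i+1} − x_{i+1}·y_i), indices taken mod 4.
Σ = (49) + (156) + (30) + (10) = 245
Area = |Σ|/2 = 122.5.

122.5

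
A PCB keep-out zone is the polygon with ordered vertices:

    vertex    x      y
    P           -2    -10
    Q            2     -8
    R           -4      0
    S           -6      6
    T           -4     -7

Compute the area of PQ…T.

Cross-terms: 36, -32, -24, 66, 26  ⇒  Σ = 72
Area = |Σ|/2 = 36.

36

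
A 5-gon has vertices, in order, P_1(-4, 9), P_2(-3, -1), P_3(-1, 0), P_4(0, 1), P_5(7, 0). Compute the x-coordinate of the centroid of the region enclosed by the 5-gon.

Apply the surveyor's formula. First the cross-terms c_i = x_i·y_{i+1} − x_{i+1}·y_i:
  31, -1, -1, -7, 63  ⇒  2A = 85, A = 42.5.
Then Σ (x_i + x_{i+1})·c_i = -72, so x̄ = -72 / (6·42.5) = -24/85.

-24/85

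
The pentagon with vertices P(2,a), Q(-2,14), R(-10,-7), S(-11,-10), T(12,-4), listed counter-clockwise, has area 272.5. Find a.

Write out the shoelace sum; only the two edges meeting at P involve a:
2·Area = [(12·a − 2·(-4)) + (2·14 − (-2)·a)] + 341
       = 14·a + 377 = 545
⇒ a = 12.

12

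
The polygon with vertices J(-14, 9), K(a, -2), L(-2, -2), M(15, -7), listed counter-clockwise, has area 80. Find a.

-5

Write out the shoelace sum; only the two edges meeting at K involve a:
2·Area = [((-14)·(-2) − a·9) + (a·(-2) − (-2)·(-2))] + 81
       = -11·a + 105 = 160
⇒ a = -5.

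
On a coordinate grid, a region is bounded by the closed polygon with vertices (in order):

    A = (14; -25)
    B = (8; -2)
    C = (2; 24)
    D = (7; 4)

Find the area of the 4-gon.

Apply Gauss's area formula: 2A = Σ (x_i·y_{i+1} − x_{i+1}·y_i), indices taken mod 4.
Σ = (172) + (196) + (-160) + (-231) = -23
Area = |Σ|/2 = 11.5.

11.5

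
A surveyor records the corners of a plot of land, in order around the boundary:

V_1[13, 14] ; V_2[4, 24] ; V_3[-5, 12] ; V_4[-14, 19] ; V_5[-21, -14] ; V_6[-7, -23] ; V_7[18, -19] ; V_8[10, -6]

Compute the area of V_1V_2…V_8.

1162

Σ = (256) + (168) + (73) + (595) + (385) + (547) + (82) + (218) = 2324
Area = |Σ|/2 = 1162.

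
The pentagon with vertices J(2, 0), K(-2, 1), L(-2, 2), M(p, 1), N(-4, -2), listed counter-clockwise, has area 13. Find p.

Write out the shoelace sum; only the two edges meeting at M involve p:
2·Area = [((-2)·1 − p·2) + (p·(-2) − (-4)·1)] + 4
       = -4·p + 6 = 26
⇒ p = -5.

-5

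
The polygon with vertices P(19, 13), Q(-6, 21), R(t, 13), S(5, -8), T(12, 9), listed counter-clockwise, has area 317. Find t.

The doubled signed area Σ (x_i y_{i+1} − x_{i+1} y_i) is linear in t.
With t=0 it equals 460; the coefficient of t is -29 (from the two edges through R).
So -29·t + 460 = 2·317 = 634 ⇒ t = -6.

-6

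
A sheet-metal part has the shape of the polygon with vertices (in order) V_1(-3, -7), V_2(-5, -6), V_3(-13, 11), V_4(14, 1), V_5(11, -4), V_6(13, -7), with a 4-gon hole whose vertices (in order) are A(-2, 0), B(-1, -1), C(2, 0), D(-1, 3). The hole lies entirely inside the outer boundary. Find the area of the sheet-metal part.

Outer boundary:
Apply the surveyor's formula: 2A = Σ (x_i·y_{i+1} − x_{i+1}·y_i), indices taken mod 6.
Cross-terms: -17, -133, -167, -67, -25, -112  ⇒  Σ = -521
Area = |Σ|/2 = 260.5.
Hole:
Apply the shoelace formula: 2A = Σ (x_i·y_{i+1} − x_{i+1}·y_i), indices taken mod 4.
Σ = (2) + (2) + (6) + (6) = 16
Area = |Σ|/2 = 8.
Net area = 260.5 − 8 = 252.5.

252.5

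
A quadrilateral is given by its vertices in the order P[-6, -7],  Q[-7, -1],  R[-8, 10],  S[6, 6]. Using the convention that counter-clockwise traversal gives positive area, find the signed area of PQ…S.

-117.5

Apply Gauss's area formula: 2A = Σ (x_i·y_{i+1} − x_{i+1}·y_i), indices taken mod 4.
P→Q: (-6)(-1) − (-7)(-7) = -43
Q→R: (-7)(10) − (-8)(-1) = -78
R→S: (-8)(6) − (6)(10) = -108
S→P: (6)(-7) − (-6)(6) = -6
Σ = -235
Signed area = Σ/2 = -117.5 (negative ⇒ clockwise traversal).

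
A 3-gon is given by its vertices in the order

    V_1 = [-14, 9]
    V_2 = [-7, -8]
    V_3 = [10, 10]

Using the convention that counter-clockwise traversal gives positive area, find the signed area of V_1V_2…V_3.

207.5

Apply the shoelace (surveyor's) formula: 2A = Σ (x_i·y_{i+1} − x_{i+1}·y_i), indices taken mod 3.
Cross-terms: 175, 10, 230  ⇒  Σ = 415
Signed area = Σ/2 = 207.5 (positive ⇒ counter-clockwise traversal).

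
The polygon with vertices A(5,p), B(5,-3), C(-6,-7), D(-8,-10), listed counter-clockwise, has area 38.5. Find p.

Write out the shoelace sum; only the two edges meeting at A involve p:
2·Area = [((-8)·p − 5·(-10)) + (5·(-3) − 5·p)] + -49
       = -13·p + -14 = 77
⇒ p = -7.

-7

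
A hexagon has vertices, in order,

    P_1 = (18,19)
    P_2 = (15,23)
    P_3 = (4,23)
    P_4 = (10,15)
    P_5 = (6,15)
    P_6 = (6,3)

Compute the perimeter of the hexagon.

62

|P_1P_2| = √((-3)² + (4)²) = √25 = 5
|P_2P_3| = √((-11)² + (0)²) = √121 = 11
|P_3P_4| = √((6)² + (-8)²) = √100 = 10
|P_4P_5| = √((-4)² + (0)²) = √16 = 4
|P_5P_6| = √((0)² + (-12)²) = √144 = 12
|P_6P_1| = √((12)² + (16)²) = √400 = 20
Perimeter = 5 + 11 + 10 + 4 + 12 + 20 = 62.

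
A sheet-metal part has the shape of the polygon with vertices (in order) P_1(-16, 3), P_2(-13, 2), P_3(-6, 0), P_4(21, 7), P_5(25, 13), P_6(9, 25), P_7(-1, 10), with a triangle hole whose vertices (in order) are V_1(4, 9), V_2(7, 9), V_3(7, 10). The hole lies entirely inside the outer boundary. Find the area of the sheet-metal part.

426

Outer boundary:
Cross-terms: 7, 12, -42, 98, 508, 115, 157  ⇒  Σ = 855
Area = |Σ|/2 = 427.5.
Hole:
Cross-terms: -27, 7, 23  ⇒  Σ = 3
Area = |Σ|/2 = 1.5.
Net area = 427.5 − 1.5 = 426.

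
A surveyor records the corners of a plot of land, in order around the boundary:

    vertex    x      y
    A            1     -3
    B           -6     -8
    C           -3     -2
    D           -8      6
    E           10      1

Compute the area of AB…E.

85.5

Apply Gauss's area formula: 2A = Σ (x_i·y_{i+1} − x_{i+1}·y_i), indices taken mod 5.
Σ = (-26) + (-12) + (-34) + (-68) + (-31) = -171
Area = |Σ|/2 = 85.5.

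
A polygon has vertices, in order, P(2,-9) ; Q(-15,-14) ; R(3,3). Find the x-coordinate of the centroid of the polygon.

Apply the shoelace formula. First the cross-terms c_i = x_i·y_{i+1} − x_{i+1}·y_i:
  -163, -3, -33  ⇒  2A = -199, A = -99.5.
Then Σ (x_i + x_{i+1})·c_i = 1990, so x̄ = 1990 / (6·(-99.5)) = -10/3.

-10/3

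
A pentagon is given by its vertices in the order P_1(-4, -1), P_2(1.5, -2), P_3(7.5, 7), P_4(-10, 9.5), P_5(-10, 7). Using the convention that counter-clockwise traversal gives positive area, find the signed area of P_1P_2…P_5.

119.625

Σ = (9.5) + (25.5) + (141.25) + (25) + (38) = 239.25
Signed area = Σ/2 = 119.625 (positive ⇒ counter-clockwise traversal).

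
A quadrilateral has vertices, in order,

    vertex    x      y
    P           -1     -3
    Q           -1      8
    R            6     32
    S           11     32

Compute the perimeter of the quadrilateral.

|PQ| = √((0)² + (11)²) = √121 = 11
|QR| = √((7)² + (24)²) = √625 = 25
|RS| = √((5)² + (0)²) = √25 = 5
|SP| = √((-12)² + (-35)²) = √1369 = 37
Perimeter = 11 + 25 + 5 + 37 = 78.

78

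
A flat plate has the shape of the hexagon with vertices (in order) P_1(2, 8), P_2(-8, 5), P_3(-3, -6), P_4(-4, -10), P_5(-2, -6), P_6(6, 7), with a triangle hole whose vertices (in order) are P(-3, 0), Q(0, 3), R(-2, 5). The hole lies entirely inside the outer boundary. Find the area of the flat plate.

Outer boundary:
Apply the shoelace formula: 2A = Σ (x_i·y_{i+1} − x_{i+1}·y_i), indices taken mod 6.
Σ = (74) + (63) + (6) + (4) + (22) + (34) = 203
Area = |Σ|/2 = 101.5.
Hole:
P→Q: (-3)(3) − (0)(0) = -9
Q→R: (0)(5) − (-2)(3) = 6
R→P: (-2)(0) − (-3)(5) = 15
Σ = 12
Area = |Σ|/2 = 6.
Net area = 101.5 − 6 = 95.5.

95.5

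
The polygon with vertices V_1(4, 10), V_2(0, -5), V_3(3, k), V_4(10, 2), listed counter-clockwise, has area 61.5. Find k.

Write out the shoelace sum; only the two edges meeting at V_3 involve k:
2·Area = [(0·k − 3·(-5)) + (3·2 − 10·k)] + 72
       = -10·k + 93 = 123
⇒ k = -3.

-3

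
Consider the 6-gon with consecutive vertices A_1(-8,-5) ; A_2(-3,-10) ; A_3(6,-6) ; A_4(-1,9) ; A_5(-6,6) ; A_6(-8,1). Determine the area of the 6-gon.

164.5

Apply the surveyor's formula: 2A = Σ (x_i·y_{i+1} − x_{i+1}·y_i), indices taken mod 6.
Σ = (65) + (78) + (48) + (48) + (42) + (48) = 329
Area = |Σ|/2 = 164.5.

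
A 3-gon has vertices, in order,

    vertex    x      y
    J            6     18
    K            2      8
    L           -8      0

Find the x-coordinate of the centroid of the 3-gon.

Apply the shoelace formula. First the cross-terms c_i = x_i·y_{i+1} − x_{i+1}·y_i:
  12, 64, -144  ⇒  2A = -68, A = -34.
Then Σ (x_i + x_{i+1})·c_i = 0, so x̄ = 0 / (6·(-34)) = 0.

0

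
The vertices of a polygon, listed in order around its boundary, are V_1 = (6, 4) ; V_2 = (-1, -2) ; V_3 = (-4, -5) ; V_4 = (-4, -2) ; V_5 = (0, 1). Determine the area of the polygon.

Σ = (-8) + (-3) + (-12) + (-4) + (-6) = -33
Area = |Σ|/2 = 16.5.

16.5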